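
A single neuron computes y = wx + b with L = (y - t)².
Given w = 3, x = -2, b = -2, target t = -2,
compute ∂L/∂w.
∂L/∂w = 24

y = wx + b = (3)(-2) + -2 = -8
∂L/∂y = 2(y - t) = 2(-8 - -2) = -12
∂y/∂w = x = -2
∂L/∂w = ∂L/∂y · ∂y/∂w = -12 × -2 = 24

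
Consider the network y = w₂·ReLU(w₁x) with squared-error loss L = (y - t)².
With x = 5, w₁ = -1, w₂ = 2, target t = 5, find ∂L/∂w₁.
∂L/∂w₁ = 0

Forward pass:
z = w₁x = -1×5 = -5
h = ReLU(-5) = 0
y = w₂h = 2×0 = 0

Backward pass:
∂L/∂y = 2(y - t) = 2(0 - 5) = -10
∂y/∂h = w₂ = 2
∂h/∂z = 0 (ReLU derivative)
∂z/∂w₁ = x = 5

∂L/∂w₁ = -10 × 2 × 0 × 5 = 0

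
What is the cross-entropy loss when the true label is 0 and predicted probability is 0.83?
L = 1.772

L = -0·log(0.83) - 1·log(0.17) = -log(0.17) = 1.772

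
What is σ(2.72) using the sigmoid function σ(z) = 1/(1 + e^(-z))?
0.9382

sigmoid(2.72) = 1/(1 + e^(-2.72)) = 1/(1 + 0.06587) = 0.9382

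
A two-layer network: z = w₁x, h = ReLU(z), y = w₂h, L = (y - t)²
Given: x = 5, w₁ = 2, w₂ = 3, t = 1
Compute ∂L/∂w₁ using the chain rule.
∂L/∂w₁ = 870

Forward pass:
z = w₁x = 2×5 = 10
h = ReLU(10) = 10
y = w₂h = 3×10 = 30

Backward pass:
∂L/∂y = 2(y - t) = 2(30 - 1) = 58
∂y/∂h = w₂ = 3
∂h/∂z = 1 (ReLU derivative)
∂z/∂w₁ = x = 5

∂L/∂w₁ = 58 × 3 × 1 × 5 = 870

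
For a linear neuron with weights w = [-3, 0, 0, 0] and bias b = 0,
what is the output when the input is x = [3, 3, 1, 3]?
y = -9

y = (-3)(3) + (0)(3) + (0)(1) + (0)(3) + 0 = -9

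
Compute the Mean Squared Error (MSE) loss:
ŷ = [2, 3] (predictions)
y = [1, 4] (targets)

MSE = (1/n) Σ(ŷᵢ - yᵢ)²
MSE = 1

MSE = (1/2)((2-1)² + (3-4)²) = (1/2)(1 + 1) = 1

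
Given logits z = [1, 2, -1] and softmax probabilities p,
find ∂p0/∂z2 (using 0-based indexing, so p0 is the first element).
∂p0/∂z2 = -0.009113

p = softmax(z) = [0.2595, 0.7054, 0.03512]
p0 = 0.2595, p2 = 0.03512

∂p0/∂z2 = -p0 × p2 = -0.2595 × 0.03512 = -0.009113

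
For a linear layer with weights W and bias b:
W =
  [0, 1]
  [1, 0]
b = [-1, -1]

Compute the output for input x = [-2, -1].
y = [-2, -3]

Wx = [0×-2 + 1×-1, 1×-2 + 0×-1]
   = [-1, -2]
y = Wx + b = [-1 + -1, -2 + -1] = [-2, -3]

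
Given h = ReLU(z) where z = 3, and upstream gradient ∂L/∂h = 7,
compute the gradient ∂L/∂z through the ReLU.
∂L/∂z = 7

h = ReLU(3) = 3
Since z > 0: ∂h/∂z = 1
∂L/∂z = ∂L/∂h · ∂h/∂z = 7 × 1 = 7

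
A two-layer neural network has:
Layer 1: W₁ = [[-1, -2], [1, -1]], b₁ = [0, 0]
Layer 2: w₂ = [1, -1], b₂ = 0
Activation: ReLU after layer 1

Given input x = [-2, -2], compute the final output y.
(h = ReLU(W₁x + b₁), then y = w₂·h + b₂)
y = 6

Layer 1 pre-activation: z₁ = [6, 0]
After ReLU: h = [6, 0]
Layer 2 output: y = 1×6 + -1×0 + 0 = 6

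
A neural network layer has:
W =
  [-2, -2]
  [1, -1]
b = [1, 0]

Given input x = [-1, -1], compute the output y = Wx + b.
y = [5, 0]

Wx = [-2×-1 + -2×-1, 1×-1 + -1×-1]
   = [4, 0]
y = Wx + b = [4 + 1, 0 + 0] = [5, 0]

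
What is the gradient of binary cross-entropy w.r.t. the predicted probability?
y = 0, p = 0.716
∂L/∂p = 3.521

∂L/∂p = -y/p + (1-y)/(1-p) = 0 + 1/0.284 = 3.521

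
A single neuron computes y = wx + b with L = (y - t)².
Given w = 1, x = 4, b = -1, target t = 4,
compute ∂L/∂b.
∂L/∂b = -2

y = wx + b = (1)(4) + -1 = 3
∂L/∂y = 2(y - t) = 2(3 - 4) = -2
∂y/∂b = 1
∂L/∂b = ∂L/∂y · ∂y/∂b = -2 × 1 = -2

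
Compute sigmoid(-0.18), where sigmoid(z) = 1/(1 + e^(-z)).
0.4551

sigmoid(-0.18) = 1/(1 + e^(0.18)) = 1/(1 + 1.197) = 0.4551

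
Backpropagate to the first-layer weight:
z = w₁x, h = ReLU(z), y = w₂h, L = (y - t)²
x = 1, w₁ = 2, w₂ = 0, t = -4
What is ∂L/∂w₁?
∂L/∂w₁ = 0

Forward pass:
z = w₁x = 2×1 = 2
h = ReLU(2) = 2
y = w₂h = 0×2 = 0

Backward pass:
∂L/∂y = 2(y - t) = 2(0 - -4) = 8
∂y/∂h = w₂ = 0
∂h/∂z = 1 (ReLU derivative)
∂z/∂w₁ = x = 1

∂L/∂w₁ = 8 × 0 × 1 × 1 = 0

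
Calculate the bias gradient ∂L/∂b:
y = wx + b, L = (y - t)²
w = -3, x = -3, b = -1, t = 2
∂L/∂b = 12

y = wx + b = (-3)(-3) + -1 = 8
∂L/∂y = 2(y - t) = 2(8 - 2) = 12
∂y/∂b = 1
∂L/∂b = ∂L/∂y · ∂y/∂b = 12 × 1 = 12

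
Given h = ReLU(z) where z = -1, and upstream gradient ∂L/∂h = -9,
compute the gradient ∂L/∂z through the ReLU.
∂L/∂z = 0

h = ReLU(-1) = 0
Since z < 0: ∂h/∂z = 0
∂L/∂z = ∂L/∂h · ∂h/∂z = -9 × 0 = 0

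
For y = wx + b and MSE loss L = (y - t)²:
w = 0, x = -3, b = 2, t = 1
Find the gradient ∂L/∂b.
∂L/∂b = 2

y = wx + b = (0)(-3) + 2 = 2
∂L/∂y = 2(y - t) = 2(2 - 1) = 2
∂y/∂b = 1
∂L/∂b = ∂L/∂y · ∂y/∂b = 2 × 1 = 2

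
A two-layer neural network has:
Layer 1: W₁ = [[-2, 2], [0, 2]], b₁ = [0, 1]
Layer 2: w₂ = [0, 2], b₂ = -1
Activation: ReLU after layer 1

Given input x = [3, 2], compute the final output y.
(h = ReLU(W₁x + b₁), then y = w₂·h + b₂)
y = 9

Layer 1 pre-activation: z₁ = [-2, 5]
After ReLU: h = [0, 5]
Layer 2 output: y = 0×0 + 2×5 + -1 = 9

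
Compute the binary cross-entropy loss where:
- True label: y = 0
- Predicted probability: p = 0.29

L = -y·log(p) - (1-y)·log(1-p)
L = 0.3425

L = -0·log(0.29) - 1·log(0.71) = -log(0.71) = 0.3425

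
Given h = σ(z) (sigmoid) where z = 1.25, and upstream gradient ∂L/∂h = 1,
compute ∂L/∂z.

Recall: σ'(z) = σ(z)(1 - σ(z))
∂L/∂z = 0.1731

σ(1.25) = 0.7773
σ'(1.25) = σ(1.25)(1 - σ(1.25)) = 0.7773 × 0.2227 = 0.1731
∂L/∂z = ∂L/∂h · σ'(z) = 1 × 0.1731 = 0.1731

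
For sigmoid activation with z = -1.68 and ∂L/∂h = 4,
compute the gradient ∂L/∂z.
∂L/∂z = 0.5297

σ(-1.68) = 0.1571
σ'(-1.68) = σ(-1.68)(1 - σ(-1.68)) = 0.1571 × 0.8429 = 0.1324
∂L/∂z = ∂L/∂h · σ'(z) = 4 × 0.1324 = 0.5297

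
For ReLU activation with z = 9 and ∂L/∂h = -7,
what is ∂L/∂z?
∂L/∂z = -7

h = ReLU(9) = 9
Since z > 0: ∂h/∂z = 1
∂L/∂z = ∂L/∂h · ∂h/∂z = -7 × 1 = -7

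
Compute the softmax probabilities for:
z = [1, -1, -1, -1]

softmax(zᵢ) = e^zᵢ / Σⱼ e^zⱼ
p = [0.7112, 0.0963, 0.0963, 0.0963]

exp(z) = [2.718, 0.3679, 0.3679, 0.3679]
Sum = 3.822
p = [0.7112, 0.0963, 0.0963, 0.0963]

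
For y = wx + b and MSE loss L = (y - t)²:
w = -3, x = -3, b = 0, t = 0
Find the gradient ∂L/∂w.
∂L/∂w = -54

y = wx + b = (-3)(-3) + 0 = 9
∂L/∂y = 2(y - t) = 2(9 - 0) = 18
∂y/∂w = x = -3
∂L/∂w = ∂L/∂y · ∂y/∂w = 18 × -3 = -54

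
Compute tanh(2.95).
0.9945

tanh(2.95) = (e^(2.95) - e^(-2.95))/(e^(2.95) + e^(-2.95)) = 0.9945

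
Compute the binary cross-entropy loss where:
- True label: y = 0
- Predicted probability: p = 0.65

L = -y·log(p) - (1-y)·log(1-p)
L = 1.05

L = -0·log(0.65) - 1·log(0.35) = -log(0.35) = 1.05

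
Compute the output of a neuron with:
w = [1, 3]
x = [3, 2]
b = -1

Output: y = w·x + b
y = 8

y = (1)(3) + (3)(2) + -1 = 8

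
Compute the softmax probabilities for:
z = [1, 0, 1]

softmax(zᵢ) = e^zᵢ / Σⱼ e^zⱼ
p = [0.4223, 0.1554, 0.4223]

exp(z) = [2.718, 1, 2.718]
Sum = 6.437
p = [0.4223, 0.1554, 0.4223]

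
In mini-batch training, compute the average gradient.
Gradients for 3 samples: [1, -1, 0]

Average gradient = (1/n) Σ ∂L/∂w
Average gradient = 0

Average = (1/3)(1 + -1 + 0) = 0/3 = 0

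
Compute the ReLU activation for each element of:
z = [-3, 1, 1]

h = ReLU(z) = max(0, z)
h = [0, 1, 1]

ReLU applied element-wise: max(0,-3)=0, max(0,1)=1, max(0,1)=1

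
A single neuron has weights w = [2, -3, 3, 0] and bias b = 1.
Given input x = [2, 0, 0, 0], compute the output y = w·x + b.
y = 5

y = (2)(2) + (-3)(0) + (3)(0) + (0)(0) + 1 = 5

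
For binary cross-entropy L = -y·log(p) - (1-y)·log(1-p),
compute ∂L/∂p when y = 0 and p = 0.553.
∂L/∂p = 2.237

∂L/∂p = -y/p + (1-y)/(1-p) = 0 + 1/0.447 = 2.237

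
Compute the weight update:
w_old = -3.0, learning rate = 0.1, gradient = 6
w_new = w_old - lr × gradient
w_new = -3.6

w_new = w - η·∂L/∂w = -3.0 - 0.1×(6) = -3.0 - (0.6) = -3.6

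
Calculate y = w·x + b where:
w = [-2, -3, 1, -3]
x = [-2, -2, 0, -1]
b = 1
y = 14

y = (-2)(-2) + (-3)(-2) + (1)(0) + (-3)(-1) + 1 = 14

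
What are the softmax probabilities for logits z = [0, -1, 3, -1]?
p = [0.0458, 0.0169, 0.9205, 0.0169]

exp(z) = [1, 0.3679, 20.09, 0.3679]
Sum = 21.82
p = [0.0458, 0.0169, 0.9205, 0.0169]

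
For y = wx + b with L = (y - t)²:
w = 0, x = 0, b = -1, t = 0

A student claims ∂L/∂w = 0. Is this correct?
Correct

y = (0)(0) + -1 = -1
∂L/∂y = 2(y - t) = 2(-1 - 0) = -2
∂y/∂w = x = 0
∂L/∂w = -2 × 0 = 0

Claimed value: 0
Correct: The correct gradient is 0.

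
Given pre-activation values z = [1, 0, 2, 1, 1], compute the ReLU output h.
h = [1, 0, 2, 1, 1]

ReLU applied element-wise: max(0,1)=1, max(0,0)=0, max(0,2)=2, max(0,1)=1, max(0,1)=1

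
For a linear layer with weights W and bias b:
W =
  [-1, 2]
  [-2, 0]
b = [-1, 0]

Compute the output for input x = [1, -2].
y = [-6, -2]

Wx = [-1×1 + 2×-2, -2×1 + 0×-2]
   = [-5, -2]
y = Wx + b = [-5 + -1, -2 + 0] = [-6, -2]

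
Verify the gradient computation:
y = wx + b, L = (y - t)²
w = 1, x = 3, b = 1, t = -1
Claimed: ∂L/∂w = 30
Correct

y = (1)(3) + 1 = 4
∂L/∂y = 2(y - t) = 2(4 - -1) = 10
∂y/∂w = x = 3
∂L/∂w = 10 × 3 = 30

Claimed value: 30
Correct: The correct gradient is 30.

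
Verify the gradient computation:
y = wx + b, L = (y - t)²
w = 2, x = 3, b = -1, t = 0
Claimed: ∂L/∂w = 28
Incorrect

y = (2)(3) + -1 = 5
∂L/∂y = 2(y - t) = 2(5 - 0) = 10
∂y/∂w = x = 3
∂L/∂w = 10 × 3 = 30

Claimed value: 28
Incorrect: The correct gradient is 30.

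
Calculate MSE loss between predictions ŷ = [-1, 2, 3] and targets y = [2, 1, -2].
MSE = 11.67

MSE = (1/3)((-1-2)² + (2-1)² + (3--2)²) = (1/3)(9 + 1 + 25) = 11.67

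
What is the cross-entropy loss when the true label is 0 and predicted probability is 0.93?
L = 2.659

L = -0·log(0.93) - 1·log(0.07) = -log(0.07) = 2.659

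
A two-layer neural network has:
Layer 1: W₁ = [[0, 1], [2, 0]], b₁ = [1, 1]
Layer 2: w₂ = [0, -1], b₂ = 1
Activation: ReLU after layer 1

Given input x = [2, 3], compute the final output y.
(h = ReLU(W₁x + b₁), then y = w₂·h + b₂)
y = -4

Layer 1 pre-activation: z₁ = [4, 5]
After ReLU: h = [4, 5]
Layer 2 output: y = 0×4 + -1×5 + 1 = -4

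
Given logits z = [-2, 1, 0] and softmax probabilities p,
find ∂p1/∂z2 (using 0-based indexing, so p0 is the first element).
∂p1/∂z2 = -0.183

p = softmax(z) = [0.03512, 0.7054, 0.2595]
p1 = 0.7054, p2 = 0.2595

∂p1/∂z2 = -p1 × p2 = -0.7054 × 0.2595 = -0.183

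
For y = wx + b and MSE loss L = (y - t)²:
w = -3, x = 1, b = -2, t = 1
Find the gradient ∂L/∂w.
∂L/∂w = -12

y = wx + b = (-3)(1) + -2 = -5
∂L/∂y = 2(y - t) = 2(-5 - 1) = -12
∂y/∂w = x = 1
∂L/∂w = ∂L/∂y · ∂y/∂w = -12 × 1 = -12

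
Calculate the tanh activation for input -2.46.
-0.9855

tanh(-2.46) = (e^(-2.46) - e^(2.46))/(e^(-2.46) + e^(2.46)) = -0.9855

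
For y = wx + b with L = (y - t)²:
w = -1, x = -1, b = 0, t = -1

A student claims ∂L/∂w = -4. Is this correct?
Correct

y = (-1)(-1) + 0 = 1
∂L/∂y = 2(y - t) = 2(1 - -1) = 4
∂y/∂w = x = -1
∂L/∂w = 4 × -1 = -4

Claimed value: -4
Correct: The correct gradient is -4.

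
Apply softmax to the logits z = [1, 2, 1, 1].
p = [0.1749, 0.4754, 0.1749, 0.1749]

exp(z) = [2.718, 7.389, 2.718, 2.718]
Sum = 15.54
p = [0.1749, 0.4754, 0.1749, 0.1749]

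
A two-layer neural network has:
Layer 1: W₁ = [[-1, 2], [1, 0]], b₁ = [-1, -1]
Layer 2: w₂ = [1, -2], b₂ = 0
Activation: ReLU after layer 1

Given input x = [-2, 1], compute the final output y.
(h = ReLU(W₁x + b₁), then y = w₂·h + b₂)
y = 3

Layer 1 pre-activation: z₁ = [3, -3]
After ReLU: h = [3, 0]
Layer 2 output: y = 1×3 + -2×0 + 0 = 3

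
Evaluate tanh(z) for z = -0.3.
-0.2913

tanh(-0.3) = (e^(-0.3) - e^(0.3))/(e^(-0.3) + e^(0.3)) = -0.2913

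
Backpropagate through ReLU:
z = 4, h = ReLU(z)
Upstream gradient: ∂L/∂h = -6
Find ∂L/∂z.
∂L/∂z = -6

h = ReLU(4) = 4
Since z > 0: ∂h/∂z = 1
∂L/∂z = ∂L/∂h · ∂h/∂z = -6 × 1 = -6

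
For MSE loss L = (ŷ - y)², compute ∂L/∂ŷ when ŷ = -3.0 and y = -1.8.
∂L/∂ŷ = -2.4

∂L/∂ŷ = 2(ŷ - y) = 2(-3.0 - -1.8) = 2(-1.2) = -2.4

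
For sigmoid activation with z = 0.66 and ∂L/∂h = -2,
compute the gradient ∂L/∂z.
∂L/∂z = -0.4493

σ(0.66) = 0.6593
σ'(0.66) = σ(0.66)(1 - σ(0.66)) = 0.6593 × 0.3407 = 0.2246
∂L/∂z = ∂L/∂h · σ'(z) = -2 × 0.2246 = -0.4493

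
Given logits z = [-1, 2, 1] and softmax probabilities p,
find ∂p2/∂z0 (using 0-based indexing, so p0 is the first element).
∂p2/∂z0 = -0.009113

p = softmax(z) = [0.03512, 0.7054, 0.2595]
p2 = 0.2595, p0 = 0.03512

∂p2/∂z0 = -p2 × p0 = -0.2595 × 0.03512 = -0.009113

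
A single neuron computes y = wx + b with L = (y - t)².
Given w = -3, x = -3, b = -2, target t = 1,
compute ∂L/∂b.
∂L/∂b = 12

y = wx + b = (-3)(-3) + -2 = 7
∂L/∂y = 2(y - t) = 2(7 - 1) = 12
∂y/∂b = 1
∂L/∂b = ∂L/∂y · ∂y/∂b = 12 × 1 = 12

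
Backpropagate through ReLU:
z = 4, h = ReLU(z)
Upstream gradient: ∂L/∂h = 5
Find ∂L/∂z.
∂L/∂z = 5

h = ReLU(4) = 4
Since z > 0: ∂h/∂z = 1
∂L/∂z = ∂L/∂h · ∂h/∂z = 5 × 1 = 5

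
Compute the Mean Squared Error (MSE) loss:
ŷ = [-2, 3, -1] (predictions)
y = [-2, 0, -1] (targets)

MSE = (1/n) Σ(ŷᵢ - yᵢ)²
MSE = 3

MSE = (1/3)((-2--2)² + (3-0)² + (-1--1)²) = (1/3)(0 + 9 + 0) = 3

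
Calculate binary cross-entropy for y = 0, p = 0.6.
L = 0.9163

L = -0·log(0.6) - 1·log(0.4) = -log(0.4) = 0.9163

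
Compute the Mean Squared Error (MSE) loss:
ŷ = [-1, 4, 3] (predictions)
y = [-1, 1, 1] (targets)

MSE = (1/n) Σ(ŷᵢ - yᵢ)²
MSE = 4.333

MSE = (1/3)((-1--1)² + (4-1)² + (3-1)²) = (1/3)(0 + 9 + 4) = 4.333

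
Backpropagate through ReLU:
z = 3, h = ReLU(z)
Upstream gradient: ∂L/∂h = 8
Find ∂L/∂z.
∂L/∂z = 8

h = ReLU(3) = 3
Since z > 0: ∂h/∂z = 1
∂L/∂z = ∂L/∂h · ∂h/∂z = 8 × 1 = 8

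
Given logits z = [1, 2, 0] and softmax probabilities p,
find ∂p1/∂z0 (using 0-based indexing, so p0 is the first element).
∂p1/∂z0 = -0.1628

p = softmax(z) = [0.2447, 0.6652, 0.09003]
p1 = 0.6652, p0 = 0.2447

∂p1/∂z0 = -p1 × p0 = -0.6652 × 0.2447 = -0.1628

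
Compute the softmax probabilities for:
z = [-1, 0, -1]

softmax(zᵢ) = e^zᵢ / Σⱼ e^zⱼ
p = [0.2119, 0.5761, 0.2119]

exp(z) = [0.3679, 1, 0.3679]
Sum = 1.736
p = [0.2119, 0.5761, 0.2119]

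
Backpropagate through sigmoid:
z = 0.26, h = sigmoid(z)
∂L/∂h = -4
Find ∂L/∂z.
∂L/∂z = -0.9833

σ(0.26) = 0.5646
σ'(0.26) = σ(0.26)(1 - σ(0.26)) = 0.5646 × 0.4354 = 0.2458
∂L/∂z = ∂L/∂h · σ'(z) = -4 × 0.2458 = -0.9833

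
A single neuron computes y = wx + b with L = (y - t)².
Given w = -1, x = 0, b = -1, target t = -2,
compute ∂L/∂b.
∂L/∂b = 2

y = wx + b = (-1)(0) + -1 = -1
∂L/∂y = 2(y - t) = 2(-1 - -2) = 2
∂y/∂b = 1
∂L/∂b = ∂L/∂y · ∂y/∂b = 2 × 1 = 2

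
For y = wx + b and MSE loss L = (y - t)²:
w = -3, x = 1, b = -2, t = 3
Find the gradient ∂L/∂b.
∂L/∂b = -16

y = wx + b = (-3)(1) + -2 = -5
∂L/∂y = 2(y - t) = 2(-5 - 3) = -16
∂y/∂b = 1
∂L/∂b = ∂L/∂y · ∂y/∂b = -16 × 1 = -16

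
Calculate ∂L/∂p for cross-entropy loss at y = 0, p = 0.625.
∂L/∂p = 2.667

∂L/∂p = -y/p + (1-y)/(1-p) = 0 + 1/0.375 = 2.667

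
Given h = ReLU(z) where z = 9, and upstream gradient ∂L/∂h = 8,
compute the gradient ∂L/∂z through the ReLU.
∂L/∂z = 8

h = ReLU(9) = 9
Since z > 0: ∂h/∂z = 1
∂L/∂z = ∂L/∂h · ∂h/∂z = 8 × 1 = 8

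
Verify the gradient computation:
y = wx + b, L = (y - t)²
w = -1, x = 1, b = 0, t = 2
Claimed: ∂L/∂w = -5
Incorrect

y = (-1)(1) + 0 = -1
∂L/∂y = 2(y - t) = 2(-1 - 2) = -6
∂y/∂w = x = 1
∂L/∂w = -6 × 1 = -6

Claimed value: -5
Incorrect: The correct gradient is -6.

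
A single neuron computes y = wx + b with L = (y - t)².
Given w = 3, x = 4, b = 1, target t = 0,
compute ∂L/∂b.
∂L/∂b = 26

y = wx + b = (3)(4) + 1 = 13
∂L/∂y = 2(y - t) = 2(13 - 0) = 26
∂y/∂b = 1
∂L/∂b = ∂L/∂y · ∂y/∂b = 26 × 1 = 26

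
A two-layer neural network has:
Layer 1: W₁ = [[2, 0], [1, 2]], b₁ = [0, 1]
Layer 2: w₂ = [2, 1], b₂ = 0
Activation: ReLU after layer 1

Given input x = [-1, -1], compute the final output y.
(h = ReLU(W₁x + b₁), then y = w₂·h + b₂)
y = 0

Layer 1 pre-activation: z₁ = [-2, -2]
After ReLU: h = [0, 0]
Layer 2 output: y = 2×0 + 1×0 + 0 = 0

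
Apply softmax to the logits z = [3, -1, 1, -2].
p = [0.8618, 0.0158, 0.1166, 0.0058]

exp(z) = [20.09, 0.3679, 2.718, 0.1353]
Sum = 23.31
p = [0.8618, 0.0158, 0.1166, 0.0058]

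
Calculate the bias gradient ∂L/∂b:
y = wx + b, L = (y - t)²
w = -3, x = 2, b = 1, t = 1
∂L/∂b = -12

y = wx + b = (-3)(2) + 1 = -5
∂L/∂y = 2(y - t) = 2(-5 - 1) = -12
∂y/∂b = 1
∂L/∂b = ∂L/∂y · ∂y/∂b = -12 × 1 = -12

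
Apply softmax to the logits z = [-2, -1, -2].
p = [0.2119, 0.5761, 0.2119]

exp(z) = [0.1353, 0.3679, 0.1353]
Sum = 0.6386
p = [0.2119, 0.5761, 0.2119]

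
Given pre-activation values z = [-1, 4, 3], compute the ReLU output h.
h = [0, 4, 3]

ReLU applied element-wise: max(0,-1)=0, max(0,4)=4, max(0,3)=3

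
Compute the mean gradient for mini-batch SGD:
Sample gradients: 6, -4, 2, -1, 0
Average gradient = 0.6

Average = (1/5)(6 + -4 + 2 + -1 + 0) = 3/5 = 0.6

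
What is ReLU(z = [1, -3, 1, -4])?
h = [1, 0, 1, 0]

ReLU applied element-wise: max(0,1)=1, max(0,-3)=0, max(0,1)=1, max(0,-4)=0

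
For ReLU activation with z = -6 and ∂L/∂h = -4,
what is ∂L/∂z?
∂L/∂z = 0

h = ReLU(-6) = 0
Since z < 0: ∂h/∂z = 0
∂L/∂z = ∂L/∂h · ∂h/∂z = -4 × 0 = 0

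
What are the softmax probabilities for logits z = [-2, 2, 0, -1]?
p = [0.0152, 0.831, 0.1125, 0.0414]

exp(z) = [0.1353, 7.389, 1, 0.3679]
Sum = 8.892
p = [0.0152, 0.831, 0.1125, 0.0414]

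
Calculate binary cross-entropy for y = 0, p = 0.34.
L = 0.4155

L = -0·log(0.34) - 1·log(0.66) = -log(0.66) = 0.4155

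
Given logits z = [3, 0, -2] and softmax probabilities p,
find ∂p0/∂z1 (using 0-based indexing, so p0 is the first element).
∂p0/∂z1 = -0.0446

p = softmax(z) = [0.9465, 0.04712, 0.006377]
p0 = 0.9465, p1 = 0.04712

∂p0/∂z1 = -p0 × p1 = -0.9465 × 0.04712 = -0.0446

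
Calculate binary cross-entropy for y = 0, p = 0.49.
L = 0.6733

L = -0·log(0.49) - 1·log(0.51) = -log(0.51) = 0.6733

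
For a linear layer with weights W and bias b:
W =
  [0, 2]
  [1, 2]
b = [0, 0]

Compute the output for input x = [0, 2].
y = [4, 4]

Wx = [0×0 + 2×2, 1×0 + 2×2]
   = [4, 4]
y = Wx + b = [4 + 0, 4 + 0] = [4, 4]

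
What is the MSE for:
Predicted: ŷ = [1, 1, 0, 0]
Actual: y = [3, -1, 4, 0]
MSE = 6

MSE = (1/4)((1-3)² + (1--1)² + (0-4)² + (0-0)²) = (1/4)(4 + 4 + 16 + 0) = 6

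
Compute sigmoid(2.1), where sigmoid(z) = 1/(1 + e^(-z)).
0.8909

sigmoid(2.1) = 1/(1 + e^(-2.1)) = 1/(1 + 0.1225) = 0.8909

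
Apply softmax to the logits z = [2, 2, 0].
p = [0.4683, 0.4683, 0.0634]

exp(z) = [7.389, 7.389, 1]
Sum = 15.78
p = [0.4683, 0.4683, 0.0634]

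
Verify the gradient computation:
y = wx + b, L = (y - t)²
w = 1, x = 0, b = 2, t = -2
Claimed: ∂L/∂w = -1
Incorrect

y = (1)(0) + 2 = 2
∂L/∂y = 2(y - t) = 2(2 - -2) = 8
∂y/∂w = x = 0
∂L/∂w = 8 × 0 = 0

Claimed value: -1
Incorrect: The correct gradient is 0.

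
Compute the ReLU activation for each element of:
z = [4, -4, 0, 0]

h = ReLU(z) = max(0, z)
h = [4, 0, 0, 0]

ReLU applied element-wise: max(0,4)=4, max(0,-4)=0, max(0,0)=0, max(0,0)=0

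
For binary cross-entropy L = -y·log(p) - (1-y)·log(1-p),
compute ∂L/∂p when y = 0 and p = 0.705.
∂L/∂p = 3.39

∂L/∂p = -y/p + (1-y)/(1-p) = 0 + 1/0.295 = 3.39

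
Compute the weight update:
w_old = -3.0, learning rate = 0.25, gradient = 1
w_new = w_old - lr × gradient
w_new = -3.25

w_new = w - η·∂L/∂w = -3.0 - 0.25×(1) = -3.0 - (0.25) = -3.25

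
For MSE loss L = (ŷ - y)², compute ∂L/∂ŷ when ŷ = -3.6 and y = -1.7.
∂L/∂ŷ = -3.8

∂L/∂ŷ = 2(ŷ - y) = 2(-3.6 - -1.7) = 2(-1.9) = -3.8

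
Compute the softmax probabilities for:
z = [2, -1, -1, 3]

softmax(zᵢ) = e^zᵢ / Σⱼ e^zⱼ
p = [0.2619, 0.013, 0.013, 0.712]

exp(z) = [7.389, 0.3679, 0.3679, 20.09]
Sum = 28.21
p = [0.2619, 0.013, 0.013, 0.712]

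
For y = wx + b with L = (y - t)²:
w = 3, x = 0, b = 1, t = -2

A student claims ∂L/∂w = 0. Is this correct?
Correct

y = (3)(0) + 1 = 1
∂L/∂y = 2(y - t) = 2(1 - -2) = 6
∂y/∂w = x = 0
∂L/∂w = 6 × 0 = 0

Claimed value: 0
Correct: The correct gradient is 0.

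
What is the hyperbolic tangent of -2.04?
-0.9667

tanh(-2.04) = (e^(-2.04) - e^(2.04))/(e^(-2.04) + e^(2.04)) = -0.9667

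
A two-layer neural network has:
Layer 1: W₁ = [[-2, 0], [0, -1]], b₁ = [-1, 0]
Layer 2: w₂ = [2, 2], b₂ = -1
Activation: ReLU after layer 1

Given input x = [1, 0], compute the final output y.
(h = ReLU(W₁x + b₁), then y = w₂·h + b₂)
y = -1

Layer 1 pre-activation: z₁ = [-3, 0]
After ReLU: h = [0, 0]
Layer 2 output: y = 2×0 + 2×0 + -1 = -1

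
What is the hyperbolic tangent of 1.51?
0.9069

tanh(1.51) = (e^(1.51) - e^(-1.51))/(e^(1.51) + e^(-1.51)) = 0.9069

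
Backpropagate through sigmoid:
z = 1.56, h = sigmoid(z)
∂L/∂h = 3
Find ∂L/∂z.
∂L/∂z = 0.4305

σ(1.56) = 0.8264
σ'(1.56) = σ(1.56)(1 - σ(1.56)) = 0.8264 × 0.1736 = 0.1435
∂L/∂z = ∂L/∂h · σ'(z) = 3 × 0.1435 = 0.4305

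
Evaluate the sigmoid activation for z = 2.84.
0.9448

sigmoid(2.84) = 1/(1 + e^(-2.84)) = 1/(1 + 0.05843) = 0.9448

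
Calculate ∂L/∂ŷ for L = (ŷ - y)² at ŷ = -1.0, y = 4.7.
∂L/∂ŷ = -11.4

∂L/∂ŷ = 2(ŷ - y) = 2(-1.0 - 4.7) = 2(-5.7) = -11.4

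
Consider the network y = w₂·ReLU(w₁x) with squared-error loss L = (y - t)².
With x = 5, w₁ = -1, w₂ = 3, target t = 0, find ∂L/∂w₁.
∂L/∂w₁ = 0

Forward pass:
z = w₁x = -1×5 = -5
h = ReLU(-5) = 0
y = w₂h = 3×0 = 0

Backward pass:
∂L/∂y = 2(y - t) = 2(0 - 0) = 0
∂y/∂h = w₂ = 3
∂h/∂z = 0 (ReLU derivative)
∂z/∂w₁ = x = 5

∂L/∂w₁ = 0 × 3 × 0 × 5 = 0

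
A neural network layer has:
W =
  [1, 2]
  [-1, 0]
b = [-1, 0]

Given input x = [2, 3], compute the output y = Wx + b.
y = [7, -2]

Wx = [1×2 + 2×3, -1×2 + 0×3]
   = [8, -2]
y = Wx + b = [8 + -1, -2 + 0] = [7, -2]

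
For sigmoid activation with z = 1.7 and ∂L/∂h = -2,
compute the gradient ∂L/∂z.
∂L/∂z = -0.2612

σ(1.7) = 0.8455
σ'(1.7) = σ(1.7)(1 - σ(1.7)) = 0.8455 × 0.1545 = 0.1306
∂L/∂z = ∂L/∂h · σ'(z) = -2 × 0.1306 = -0.2612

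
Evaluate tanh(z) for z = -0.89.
-0.7114

tanh(-0.89) = (e^(-0.89) - e^(0.89))/(e^(-0.89) + e^(0.89)) = -0.7114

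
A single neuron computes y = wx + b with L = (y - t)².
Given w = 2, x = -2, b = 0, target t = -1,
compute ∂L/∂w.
∂L/∂w = 12

y = wx + b = (2)(-2) + 0 = -4
∂L/∂y = 2(y - t) = 2(-4 - -1) = -6
∂y/∂w = x = -2
∂L/∂w = ∂L/∂y · ∂y/∂w = -6 × -2 = 12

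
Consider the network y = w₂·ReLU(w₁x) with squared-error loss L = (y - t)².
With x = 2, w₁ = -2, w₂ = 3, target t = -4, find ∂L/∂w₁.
∂L/∂w₁ = 0

Forward pass:
z = w₁x = -2×2 = -4
h = ReLU(-4) = 0
y = w₂h = 3×0 = 0

Backward pass:
∂L/∂y = 2(y - t) = 2(0 - -4) = 8
∂y/∂h = w₂ = 3
∂h/∂z = 0 (ReLU derivative)
∂z/∂w₁ = x = 2

∂L/∂w₁ = 8 × 3 × 0 × 2 = 0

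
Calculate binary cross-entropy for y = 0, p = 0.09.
L = 0.09431

L = -0·log(0.09) - 1·log(0.91) = -log(0.91) = 0.09431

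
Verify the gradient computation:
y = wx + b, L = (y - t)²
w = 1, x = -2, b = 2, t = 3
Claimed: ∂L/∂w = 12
Correct

y = (1)(-2) + 2 = 0
∂L/∂y = 2(y - t) = 2(0 - 3) = -6
∂y/∂w = x = -2
∂L/∂w = -6 × -2 = 12

Claimed value: 12
Correct: The correct gradient is 12.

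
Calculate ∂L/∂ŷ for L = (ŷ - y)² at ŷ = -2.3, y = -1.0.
∂L/∂ŷ = -2.6

∂L/∂ŷ = 2(ŷ - y) = 2(-2.3 - -1.0) = 2(-1.3) = -2.6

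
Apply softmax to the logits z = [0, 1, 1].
p = [0.1554, 0.4223, 0.4223]

exp(z) = [1, 2.718, 2.718]
Sum = 6.437
p = [0.1554, 0.4223, 0.4223]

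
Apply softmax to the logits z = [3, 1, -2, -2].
p = [0.8705, 0.1178, 0.0059, 0.0059]

exp(z) = [20.09, 2.718, 0.1353, 0.1353]
Sum = 23.07
p = [0.8705, 0.1178, 0.0059, 0.0059]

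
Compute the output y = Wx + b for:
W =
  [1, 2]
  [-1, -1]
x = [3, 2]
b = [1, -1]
y = [8, -6]

Wx = [1×3 + 2×2, -1×3 + -1×2]
   = [7, -5]
y = Wx + b = [7 + 1, -5 + -1] = [8, -6]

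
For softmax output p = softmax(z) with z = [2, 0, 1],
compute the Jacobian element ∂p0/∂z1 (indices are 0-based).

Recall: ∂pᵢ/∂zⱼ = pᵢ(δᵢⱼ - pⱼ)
∂p0/∂z1 = -0.05989

p = softmax(z) = [0.6652, 0.09003, 0.2447]
p0 = 0.6652, p1 = 0.09003

∂p0/∂z1 = -p0 × p1 = -0.6652 × 0.09003 = -0.05989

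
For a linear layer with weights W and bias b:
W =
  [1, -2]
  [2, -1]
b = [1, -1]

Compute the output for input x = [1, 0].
y = [2, 1]

Wx = [1×1 + -2×0, 2×1 + -1×0]
   = [1, 2]
y = Wx + b = [1 + 1, 2 + -1] = [2, 1]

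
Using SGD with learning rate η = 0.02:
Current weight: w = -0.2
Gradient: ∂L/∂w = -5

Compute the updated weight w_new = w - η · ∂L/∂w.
w_new = -0.1

w_new = w - η·∂L/∂w = -0.2 - 0.02×(-5) = -0.2 - (-0.1) = -0.1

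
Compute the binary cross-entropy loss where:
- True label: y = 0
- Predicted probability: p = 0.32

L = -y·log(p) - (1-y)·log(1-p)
L = 0.3857

L = -0·log(0.32) - 1·log(0.68) = -log(0.68) = 0.3857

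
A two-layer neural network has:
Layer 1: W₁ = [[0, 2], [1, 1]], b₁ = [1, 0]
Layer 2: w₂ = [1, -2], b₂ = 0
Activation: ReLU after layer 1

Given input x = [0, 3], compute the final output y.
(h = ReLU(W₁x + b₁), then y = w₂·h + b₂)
y = 1

Layer 1 pre-activation: z₁ = [7, 3]
After ReLU: h = [7, 3]
Layer 2 output: y = 1×7 + -2×3 + 0 = 1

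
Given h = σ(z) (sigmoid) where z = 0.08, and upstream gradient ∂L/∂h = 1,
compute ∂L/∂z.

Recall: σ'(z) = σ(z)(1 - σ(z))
∂L/∂z = 0.2496

σ(0.08) = 0.52
σ'(0.08) = σ(0.08)(1 - σ(0.08)) = 0.52 × 0.48 = 0.2496
∂L/∂z = ∂L/∂h · σ'(z) = 1 × 0.2496 = 0.2496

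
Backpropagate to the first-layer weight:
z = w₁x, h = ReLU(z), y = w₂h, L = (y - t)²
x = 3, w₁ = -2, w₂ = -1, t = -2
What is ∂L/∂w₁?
∂L/∂w₁ = 0

Forward pass:
z = w₁x = -2×3 = -6
h = ReLU(-6) = 0
y = w₂h = -1×0 = 0

Backward pass:
∂L/∂y = 2(y - t) = 2(0 - -2) = 4
∂y/∂h = w₂ = -1
∂h/∂z = 0 (ReLU derivative)
∂z/∂w₁ = x = 3

∂L/∂w₁ = 4 × -1 × 0 × 3 = 0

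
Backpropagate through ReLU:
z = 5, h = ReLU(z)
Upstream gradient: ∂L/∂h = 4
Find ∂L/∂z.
∂L/∂z = 4

h = ReLU(5) = 5
Since z > 0: ∂h/∂z = 1
∂L/∂z = ∂L/∂h · ∂h/∂z = 4 × 1 = 4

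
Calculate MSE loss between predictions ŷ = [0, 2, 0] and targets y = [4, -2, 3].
MSE = 13.67

MSE = (1/3)((0-4)² + (2--2)² + (0-3)²) = (1/3)(16 + 16 + 9) = 13.67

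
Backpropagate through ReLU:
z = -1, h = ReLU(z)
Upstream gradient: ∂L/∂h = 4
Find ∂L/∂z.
∂L/∂z = 0

h = ReLU(-1) = 0
Since z < 0: ∂h/∂z = 0
∂L/∂z = ∂L/∂h · ∂h/∂z = 4 × 0 = 0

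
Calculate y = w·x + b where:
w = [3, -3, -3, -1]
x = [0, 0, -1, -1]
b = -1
y = 3

y = (3)(0) + (-3)(0) + (-3)(-1) + (-1)(-1) + -1 = 3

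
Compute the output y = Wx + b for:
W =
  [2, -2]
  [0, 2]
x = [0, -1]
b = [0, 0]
y = [2, -2]

Wx = [2×0 + -2×-1, 0×0 + 2×-1]
   = [2, -2]
y = Wx + b = [2 + 0, -2 + 0] = [2, -2]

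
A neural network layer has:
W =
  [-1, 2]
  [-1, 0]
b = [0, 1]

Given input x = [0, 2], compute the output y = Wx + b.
y = [4, 1]

Wx = [-1×0 + 2×2, -1×0 + 0×2]
   = [4, 0]
y = Wx + b = [4 + 0, 0 + 1] = [4, 1]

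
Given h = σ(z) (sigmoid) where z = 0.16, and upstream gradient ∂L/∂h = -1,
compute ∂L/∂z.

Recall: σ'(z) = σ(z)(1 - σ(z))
∂L/∂z = -0.2484

σ(0.16) = 0.5399
σ'(0.16) = σ(0.16)(1 - σ(0.16)) = 0.5399 × 0.4601 = 0.2484
∂L/∂z = ∂L/∂h · σ'(z) = -1 × 0.2484 = -0.2484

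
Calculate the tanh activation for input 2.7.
0.991

tanh(2.7) = (e^(2.7) - e^(-2.7))/(e^(2.7) + e^(-2.7)) = 0.991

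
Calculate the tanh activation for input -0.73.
-0.6231

tanh(-0.73) = (e^(-0.73) - e^(0.73))/(e^(-0.73) + e^(0.73)) = -0.6231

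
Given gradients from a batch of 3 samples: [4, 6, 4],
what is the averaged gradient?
Average gradient = 4.667

Average = (1/3)(4 + 6 + 4) = 14/3 = 4.667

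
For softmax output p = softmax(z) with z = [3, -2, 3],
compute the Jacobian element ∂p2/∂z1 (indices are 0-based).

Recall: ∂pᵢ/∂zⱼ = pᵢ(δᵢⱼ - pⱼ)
∂p2/∂z1 = -0.001673

p = softmax(z) = [0.4983, 0.003358, 0.4983]
p2 = 0.4983, p1 = 0.003358

∂p2/∂z1 = -p2 × p1 = -0.4983 × 0.003358 = -0.001673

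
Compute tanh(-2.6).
-0.989

tanh(-2.6) = (e^(-2.6) - e^(2.6))/(e^(-2.6) + e^(2.6)) = -0.989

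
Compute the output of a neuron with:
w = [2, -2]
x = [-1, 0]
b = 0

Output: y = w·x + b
y = -2

y = (2)(-1) + (-2)(0) + 0 = -2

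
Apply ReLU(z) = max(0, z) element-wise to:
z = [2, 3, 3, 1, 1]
h = [2, 3, 3, 1, 1]

ReLU applied element-wise: max(0,2)=2, max(0,3)=3, max(0,3)=3, max(0,1)=1, max(0,1)=1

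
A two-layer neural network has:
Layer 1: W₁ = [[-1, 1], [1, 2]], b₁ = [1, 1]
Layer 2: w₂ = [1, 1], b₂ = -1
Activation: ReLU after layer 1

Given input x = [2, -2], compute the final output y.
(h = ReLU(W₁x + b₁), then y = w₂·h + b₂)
y = -1

Layer 1 pre-activation: z₁ = [-3, -1]
After ReLU: h = [0, 0]
Layer 2 output: y = 1×0 + 1×0 + -1 = -1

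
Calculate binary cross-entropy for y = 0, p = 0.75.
L = 1.386

L = -0·log(0.75) - 1·log(0.25) = -log(0.25) = 1.386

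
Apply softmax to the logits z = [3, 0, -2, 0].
p = [0.9039, 0.045, 0.0061, 0.045]

exp(z) = [20.09, 1, 0.1353, 1]
Sum = 22.22
p = [0.9039, 0.045, 0.0061, 0.045]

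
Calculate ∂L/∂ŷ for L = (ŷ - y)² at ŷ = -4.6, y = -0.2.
∂L/∂ŷ = -8.8

∂L/∂ŷ = 2(ŷ - y) = 2(-4.6 - -0.2) = 2(-4.4) = -8.8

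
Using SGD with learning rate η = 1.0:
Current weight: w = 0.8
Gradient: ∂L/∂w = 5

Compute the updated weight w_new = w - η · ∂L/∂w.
w_new = -4.2

w_new = w - η·∂L/∂w = 0.8 - 1.0×(5) = 0.8 - (5) = -4.2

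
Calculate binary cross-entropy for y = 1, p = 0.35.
L = 1.05

L = -1·log(0.35) - 0·log(0.65) = -log(0.35) = 1.05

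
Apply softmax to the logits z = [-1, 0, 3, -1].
p = [0.0169, 0.0458, 0.9205, 0.0169]

exp(z) = [0.3679, 1, 20.09, 0.3679]
Sum = 21.82
p = [0.0169, 0.0458, 0.9205, 0.0169]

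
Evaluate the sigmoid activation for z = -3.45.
0.03077

sigmoid(-3.45) = 1/(1 + e^(3.45)) = 1/(1 + 31.5) = 0.03077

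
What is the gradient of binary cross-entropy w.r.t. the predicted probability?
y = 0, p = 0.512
∂L/∂p = 2.049

∂L/∂p = -y/p + (1-y)/(1-p) = 0 + 1/0.488 = 2.049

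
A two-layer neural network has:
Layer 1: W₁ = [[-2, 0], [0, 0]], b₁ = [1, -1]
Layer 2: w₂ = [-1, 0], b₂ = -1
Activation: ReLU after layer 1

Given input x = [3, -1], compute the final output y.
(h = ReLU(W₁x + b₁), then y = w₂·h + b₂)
y = -1

Layer 1 pre-activation: z₁ = [-5, -1]
After ReLU: h = [0, 0]
Layer 2 output: y = -1×0 + 0×0 + -1 = -1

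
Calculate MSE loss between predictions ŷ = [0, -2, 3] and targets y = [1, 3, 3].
MSE = 8.667

MSE = (1/3)((0-1)² + (-2-3)² + (3-3)²) = (1/3)(1 + 25 + 0) = 8.667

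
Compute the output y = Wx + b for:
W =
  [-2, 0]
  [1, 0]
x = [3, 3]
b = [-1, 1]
y = [-7, 4]

Wx = [-2×3 + 0×3, 1×3 + 0×3]
   = [-6, 3]
y = Wx + b = [-6 + -1, 3 + 1] = [-7, 4]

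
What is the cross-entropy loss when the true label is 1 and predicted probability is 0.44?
L = 0.821

L = -1·log(0.44) - 0·log(0.56) = -log(0.44) = 0.821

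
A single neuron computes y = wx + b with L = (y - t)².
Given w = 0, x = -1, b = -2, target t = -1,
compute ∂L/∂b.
∂L/∂b = -2

y = wx + b = (0)(-1) + -2 = -2
∂L/∂y = 2(y - t) = 2(-2 - -1) = -2
∂y/∂b = 1
∂L/∂b = ∂L/∂y · ∂y/∂b = -2 × 1 = -2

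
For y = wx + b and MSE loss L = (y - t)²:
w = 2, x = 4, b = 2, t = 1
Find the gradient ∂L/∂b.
∂L/∂b = 18

y = wx + b = (2)(4) + 2 = 10
∂L/∂y = 2(y - t) = 2(10 - 1) = 18
∂y/∂b = 1
∂L/∂b = ∂L/∂y · ∂y/∂b = 18 × 1 = 18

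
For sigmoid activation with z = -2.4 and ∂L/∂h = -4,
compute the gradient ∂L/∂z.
∂L/∂z = -0.305

σ(-2.4) = 0.08317
σ'(-2.4) = σ(-2.4)(1 - σ(-2.4)) = 0.08317 × 0.9168 = 0.07625
∂L/∂z = ∂L/∂h · σ'(z) = -4 × 0.07625 = -0.305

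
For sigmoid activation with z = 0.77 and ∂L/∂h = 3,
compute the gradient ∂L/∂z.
∂L/∂z = 0.649

σ(0.77) = 0.6835
σ'(0.77) = σ(0.77)(1 - σ(0.77)) = 0.6835 × 0.3165 = 0.2163
∂L/∂z = ∂L/∂h · σ'(z) = 3 × 0.2163 = 0.649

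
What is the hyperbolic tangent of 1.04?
0.7779

tanh(1.04) = (e^(1.04) - e^(-1.04))/(e^(1.04) + e^(-1.04)) = 0.7779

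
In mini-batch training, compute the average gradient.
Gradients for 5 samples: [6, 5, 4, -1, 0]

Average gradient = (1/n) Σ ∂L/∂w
Average gradient = 2.8

Average = (1/5)(6 + 5 + 4 + -1 + 0) = 14/5 = 2.8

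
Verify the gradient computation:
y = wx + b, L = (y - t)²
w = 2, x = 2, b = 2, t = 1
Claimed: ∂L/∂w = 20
Correct

y = (2)(2) + 2 = 6
∂L/∂y = 2(y - t) = 2(6 - 1) = 10
∂y/∂w = x = 2
∂L/∂w = 10 × 2 = 20

Claimed value: 20
Correct: The correct gradient is 20.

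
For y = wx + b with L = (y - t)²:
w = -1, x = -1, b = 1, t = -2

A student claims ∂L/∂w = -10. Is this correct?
Incorrect

y = (-1)(-1) + 1 = 2
∂L/∂y = 2(y - t) = 2(2 - -2) = 8
∂y/∂w = x = -1
∂L/∂w = 8 × -1 = -8

Claimed value: -10
Incorrect: The correct gradient is -8.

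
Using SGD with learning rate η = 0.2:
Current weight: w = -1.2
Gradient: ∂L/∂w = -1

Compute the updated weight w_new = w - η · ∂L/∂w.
w_new = -1

w_new = w - η·∂L/∂w = -1.2 - 0.2×(-1) = -1.2 - (-0.2) = -1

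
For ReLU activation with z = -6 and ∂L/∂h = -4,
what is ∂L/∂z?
∂L/∂z = 0

h = ReLU(-6) = 0
Since z < 0: ∂h/∂z = 0
∂L/∂z = ∂L/∂h · ∂h/∂z = -4 × 0 = 0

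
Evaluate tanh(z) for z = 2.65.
0.9901

tanh(2.65) = (e^(2.65) - e^(-2.65))/(e^(2.65) + e^(-2.65)) = 0.9901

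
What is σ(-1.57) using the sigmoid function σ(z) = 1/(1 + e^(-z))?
0.1722

sigmoid(-1.57) = 1/(1 + e^(1.57)) = 1/(1 + 4.807) = 0.1722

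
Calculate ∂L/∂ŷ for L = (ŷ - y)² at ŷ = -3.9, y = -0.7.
∂L/∂ŷ = -6.4

∂L/∂ŷ = 2(ŷ - y) = 2(-3.9 - -0.7) = 2(-3.2) = -6.4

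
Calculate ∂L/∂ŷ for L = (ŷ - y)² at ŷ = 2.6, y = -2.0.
∂L/∂ŷ = 9.2

∂L/∂ŷ = 2(ŷ - y) = 2(2.6 - -2.0) = 2(4.6) = 9.2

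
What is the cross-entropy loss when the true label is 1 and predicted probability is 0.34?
L = 1.079

L = -1·log(0.34) - 0·log(0.66) = -log(0.34) = 1.079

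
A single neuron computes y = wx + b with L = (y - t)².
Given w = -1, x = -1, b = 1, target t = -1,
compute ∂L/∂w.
∂L/∂w = -6

y = wx + b = (-1)(-1) + 1 = 2
∂L/∂y = 2(y - t) = 2(2 - -1) = 6
∂y/∂w = x = -1
∂L/∂w = ∂L/∂y · ∂y/∂w = 6 × -1 = -6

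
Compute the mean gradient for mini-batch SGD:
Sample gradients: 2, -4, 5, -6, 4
Average gradient = 0.2

Average = (1/5)(2 + -4 + 5 + -6 + 4) = 1/5 = 0.2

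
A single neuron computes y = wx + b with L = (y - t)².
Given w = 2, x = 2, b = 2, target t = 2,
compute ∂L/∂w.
∂L/∂w = 16

y = wx + b = (2)(2) + 2 = 6
∂L/∂y = 2(y - t) = 2(6 - 2) = 8
∂y/∂w = x = 2
∂L/∂w = ∂L/∂y · ∂y/∂w = 8 × 2 = 16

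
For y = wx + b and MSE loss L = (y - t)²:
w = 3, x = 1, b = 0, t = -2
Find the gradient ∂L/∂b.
∂L/∂b = 10

y = wx + b = (3)(1) + 0 = 3
∂L/∂y = 2(y - t) = 2(3 - -2) = 10
∂y/∂b = 1
∂L/∂b = ∂L/∂y · ∂y/∂b = 10 × 1 = 10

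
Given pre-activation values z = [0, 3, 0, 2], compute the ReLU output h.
h = [0, 3, 0, 2]

ReLU applied element-wise: max(0,0)=0, max(0,3)=3, max(0,0)=0, max(0,2)=2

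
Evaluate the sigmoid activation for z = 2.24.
0.9038

sigmoid(2.24) = 1/(1 + e^(-2.24)) = 1/(1 + 0.1065) = 0.9038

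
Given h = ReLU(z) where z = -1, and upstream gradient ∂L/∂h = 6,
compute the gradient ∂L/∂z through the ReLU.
∂L/∂z = 0

h = ReLU(-1) = 0
Since z < 0: ∂h/∂z = 0
∂L/∂z = ∂L/∂h · ∂h/∂z = 6 × 0 = 0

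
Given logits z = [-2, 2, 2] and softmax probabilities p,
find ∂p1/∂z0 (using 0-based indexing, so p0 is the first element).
∂p1/∂z0 = -0.004496

p = softmax(z) = [0.009075, 0.4955, 0.4955]
p1 = 0.4955, p0 = 0.009075

∂p1/∂z0 = -p1 × p0 = -0.4955 × 0.009075 = -0.004496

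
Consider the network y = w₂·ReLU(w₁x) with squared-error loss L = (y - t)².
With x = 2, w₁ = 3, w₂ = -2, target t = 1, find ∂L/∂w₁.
∂L/∂w₁ = 104

Forward pass:
z = w₁x = 3×2 = 6
h = ReLU(6) = 6
y = w₂h = -2×6 = -12

Backward pass:
∂L/∂y = 2(y - t) = 2(-12 - 1) = -26
∂y/∂h = w₂ = -2
∂h/∂z = 1 (ReLU derivative)
∂z/∂w₁ = x = 2

∂L/∂w₁ = -26 × -2 × 1 × 2 = 104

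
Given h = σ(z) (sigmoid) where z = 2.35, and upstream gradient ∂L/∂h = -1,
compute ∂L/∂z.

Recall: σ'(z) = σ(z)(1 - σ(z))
∂L/∂z = -0.07949

σ(2.35) = 0.9129
σ'(2.35) = σ(2.35)(1 - σ(2.35)) = 0.9129 × 0.08707 = 0.07949
∂L/∂z = ∂L/∂h · σ'(z) = -1 × 0.07949 = -0.07949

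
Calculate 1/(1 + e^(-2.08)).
0.8889

sigmoid(2.08) = 1/(1 + e^(-2.08)) = 1/(1 + 0.1249) = 0.8889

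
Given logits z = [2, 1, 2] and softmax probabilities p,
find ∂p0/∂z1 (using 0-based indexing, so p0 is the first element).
∂p0/∂z1 = -0.06561

p = softmax(z) = [0.4223, 0.1554, 0.4223]
p0 = 0.4223, p1 = 0.1554

∂p0/∂z1 = -p0 × p1 = -0.4223 × 0.1554 = -0.06561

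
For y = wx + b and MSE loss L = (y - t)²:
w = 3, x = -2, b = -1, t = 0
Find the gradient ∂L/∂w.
∂L/∂w = 28

y = wx + b = (3)(-2) + -1 = -7
∂L/∂y = 2(y - t) = 2(-7 - 0) = -14
∂y/∂w = x = -2
∂L/∂w = ∂L/∂y · ∂y/∂w = -14 × -2 = 28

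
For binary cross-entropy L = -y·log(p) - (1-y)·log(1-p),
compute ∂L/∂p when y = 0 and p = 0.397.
∂L/∂p = 1.658

∂L/∂p = -y/p + (1-y)/(1-p) = 0 + 1/0.603 = 1.658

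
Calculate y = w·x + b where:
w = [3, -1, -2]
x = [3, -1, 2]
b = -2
y = 4

y = (3)(3) + (-1)(-1) + (-2)(2) + -2 = 4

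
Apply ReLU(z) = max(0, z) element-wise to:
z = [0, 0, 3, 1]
h = [0, 0, 3, 1]

ReLU applied element-wise: max(0,0)=0, max(0,0)=0, max(0,3)=3, max(0,1)=1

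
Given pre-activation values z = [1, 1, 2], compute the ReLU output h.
h = [1, 1, 2]

ReLU applied element-wise: max(0,1)=1, max(0,1)=1, max(0,2)=2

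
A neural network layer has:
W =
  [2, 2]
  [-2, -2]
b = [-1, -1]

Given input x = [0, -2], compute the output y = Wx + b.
y = [-5, 3]

Wx = [2×0 + 2×-2, -2×0 + -2×-2]
   = [-4, 4]
y = Wx + b = [-4 + -1, 4 + -1] = [-5, 3]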